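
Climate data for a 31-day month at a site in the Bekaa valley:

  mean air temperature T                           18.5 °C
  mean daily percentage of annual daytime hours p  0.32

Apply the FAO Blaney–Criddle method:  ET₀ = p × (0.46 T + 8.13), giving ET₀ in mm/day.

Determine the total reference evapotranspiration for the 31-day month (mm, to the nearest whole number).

ET₀ = 0.32 × (0.46 × 18.5 + 8.13) = 0.32 × 16.640 = 5.3248 mm/d
Monthly total = 5.3248 × 31 = 165.069 mm

165 mm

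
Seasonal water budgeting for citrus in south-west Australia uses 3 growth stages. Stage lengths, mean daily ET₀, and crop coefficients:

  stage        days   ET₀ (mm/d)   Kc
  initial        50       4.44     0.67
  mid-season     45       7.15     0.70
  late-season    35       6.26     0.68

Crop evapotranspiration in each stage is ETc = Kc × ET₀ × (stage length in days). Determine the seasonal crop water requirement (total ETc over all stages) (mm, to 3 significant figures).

523 mm

initial: 0.67 × 4.44 × 50 = 148.74 mm
mid-season: 0.70 × 7.15 × 45 = 225.23 mm
late-season: 0.68 × 6.26 × 35 = 148.99 mm
Seasonal total = 522.96 mm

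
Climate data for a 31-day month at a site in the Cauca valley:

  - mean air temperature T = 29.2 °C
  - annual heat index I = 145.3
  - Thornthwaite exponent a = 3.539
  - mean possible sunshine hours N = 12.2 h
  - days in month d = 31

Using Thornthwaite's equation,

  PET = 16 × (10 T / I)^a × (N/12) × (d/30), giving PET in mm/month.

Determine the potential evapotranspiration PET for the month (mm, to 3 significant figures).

10T/I = 10 × 29.2 / 145.3 = 2.0096
(10T/I)^a = 2.0096^3.539 = 11.8224
Uncorrected PET = 16 × 11.8224 = 189.158 mm
Correction = (N/12)(d/30) = (12.2/12)(31/30) = 1.0506
PET = 189.158 × 1.0506 = 198.729 mm/month

199 mm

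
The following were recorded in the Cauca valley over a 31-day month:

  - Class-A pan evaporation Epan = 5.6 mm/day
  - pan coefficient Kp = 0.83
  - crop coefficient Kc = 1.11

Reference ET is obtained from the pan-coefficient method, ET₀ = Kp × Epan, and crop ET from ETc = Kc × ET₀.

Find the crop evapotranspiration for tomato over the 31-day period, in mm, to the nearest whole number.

ET₀ = 0.83 × 5.6 = 4.6480 mm/d
ETc = Kc × ET₀ = 1.11 × 4.6480 = 5.1593 mm/d
Over 31 days: 5.1593 × 31 = 159.938 mm

160 mm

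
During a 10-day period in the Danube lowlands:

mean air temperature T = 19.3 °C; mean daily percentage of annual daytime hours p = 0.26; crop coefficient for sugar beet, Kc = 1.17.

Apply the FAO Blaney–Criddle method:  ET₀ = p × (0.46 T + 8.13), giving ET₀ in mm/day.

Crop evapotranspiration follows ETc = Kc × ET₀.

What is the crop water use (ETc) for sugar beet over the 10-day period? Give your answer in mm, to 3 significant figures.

51.7 mm

ET₀ = 0.26 × (0.46 × 19.3 + 8.13) = 0.26 × 17.008 = 4.4221 mm/d
ETc = Kc × ET₀ = 1.17 × 4.4221 = 5.1739 mm/d
Over 10 days: 5.1739 × 10 = 51.739 mm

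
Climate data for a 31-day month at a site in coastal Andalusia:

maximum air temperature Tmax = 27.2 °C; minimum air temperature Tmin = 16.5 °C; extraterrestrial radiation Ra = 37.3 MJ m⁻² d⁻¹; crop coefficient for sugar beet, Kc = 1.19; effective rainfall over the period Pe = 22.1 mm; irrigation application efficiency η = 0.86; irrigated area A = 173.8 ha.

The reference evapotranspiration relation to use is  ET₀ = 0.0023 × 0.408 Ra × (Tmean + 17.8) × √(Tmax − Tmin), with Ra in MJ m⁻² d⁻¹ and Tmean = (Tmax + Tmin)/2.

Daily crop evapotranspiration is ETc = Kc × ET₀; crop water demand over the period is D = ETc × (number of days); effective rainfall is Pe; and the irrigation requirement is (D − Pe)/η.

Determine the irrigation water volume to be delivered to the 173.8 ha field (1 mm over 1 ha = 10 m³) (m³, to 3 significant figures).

Tmean = (27.2 + 16.5)/2 = 21.85 °C
0.408 Ra = 0.408 × 37.3 = 15.2184 mm/d equivalent
ET₀ = 0.0023 × 15.2184 × (21.85 + 17.8) × √10.7 = 0.0023 × 15.2184 × 39.65 × 3.2711 = 4.5398 mm/d
ETc = Kc × ET₀ = 1.19 × 4.5398 = 5.4024 mm/d
Crop demand D = ETc × 31 d = 5.4024 × 31 = 167.474 mm
D − Pe = 167.474 − 22.1 = 145.374 mm
Gross irrigation = 145.374 / 0.86 = 169.040 mm
Volume = 169.040 mm × 173.8 ha × 10 = 293791.5 m³

294000 m³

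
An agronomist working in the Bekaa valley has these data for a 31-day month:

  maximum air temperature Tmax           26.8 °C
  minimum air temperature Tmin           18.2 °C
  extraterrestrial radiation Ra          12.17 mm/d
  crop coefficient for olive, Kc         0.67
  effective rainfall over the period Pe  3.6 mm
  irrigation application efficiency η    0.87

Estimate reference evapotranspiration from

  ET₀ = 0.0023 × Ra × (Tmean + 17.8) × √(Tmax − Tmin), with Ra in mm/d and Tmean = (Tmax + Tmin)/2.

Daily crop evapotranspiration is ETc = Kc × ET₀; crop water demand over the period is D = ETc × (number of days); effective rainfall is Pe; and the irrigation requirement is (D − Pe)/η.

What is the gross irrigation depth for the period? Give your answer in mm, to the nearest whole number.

75 mm

Tmean = (26.8 + 18.2)/2 = 22.50 °C
ET₀ = 0.0023 × 12.17 × (22.50 + 17.8) × √8.6 = 0.0023 × 12.17 × 40.30 × 2.9326 = 3.3081 mm/d
ETc = Kc × ET₀ = 0.67 × 3.3081 = 2.2164 mm/d
Crop demand D = ETc × 31 d = 2.2164 × 31 = 68.708 mm
D − Pe = 68.708 − 3.6 = 65.108 mm
Gross irrigation = 65.108 / 0.87 = 74.837 mm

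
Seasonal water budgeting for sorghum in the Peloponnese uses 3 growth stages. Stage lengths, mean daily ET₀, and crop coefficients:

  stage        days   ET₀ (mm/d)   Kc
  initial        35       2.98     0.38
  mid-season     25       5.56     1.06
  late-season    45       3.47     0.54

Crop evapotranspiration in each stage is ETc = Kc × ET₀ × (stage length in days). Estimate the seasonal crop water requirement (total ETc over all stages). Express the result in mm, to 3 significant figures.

271 mm

initial: 0.38 × 2.98 × 35 = 39.63 mm
mid-season: 1.06 × 5.56 × 25 = 147.34 mm
late-season: 0.54 × 3.47 × 45 = 84.32 mm
Seasonal total = 271.29 mm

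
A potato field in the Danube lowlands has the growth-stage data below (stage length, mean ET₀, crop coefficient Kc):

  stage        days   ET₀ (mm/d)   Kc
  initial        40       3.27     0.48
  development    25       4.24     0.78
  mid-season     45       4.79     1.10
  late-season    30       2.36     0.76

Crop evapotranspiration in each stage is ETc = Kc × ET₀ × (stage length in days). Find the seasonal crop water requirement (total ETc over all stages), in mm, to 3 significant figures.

initial: 0.48 × 3.27 × 40 = 62.78 mm
development: 0.78 × 4.24 × 25 = 82.68 mm
mid-season: 1.10 × 4.79 × 45 = 237.11 mm
late-season: 0.76 × 2.36 × 30 = 53.81 mm
Seasonal total = 436.38 mm

436 mm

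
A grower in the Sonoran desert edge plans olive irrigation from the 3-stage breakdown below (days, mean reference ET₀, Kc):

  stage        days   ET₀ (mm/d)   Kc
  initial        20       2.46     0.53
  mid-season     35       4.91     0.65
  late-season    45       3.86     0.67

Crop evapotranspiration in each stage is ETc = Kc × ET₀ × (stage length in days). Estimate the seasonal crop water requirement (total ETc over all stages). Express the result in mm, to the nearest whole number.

254 mm

initial: 0.53 × 2.46 × 20 = 26.08 mm
mid-season: 0.65 × 4.91 × 35 = 111.70 mm
late-season: 0.67 × 3.86 × 45 = 116.38 mm
Seasonal total = 254.16 mm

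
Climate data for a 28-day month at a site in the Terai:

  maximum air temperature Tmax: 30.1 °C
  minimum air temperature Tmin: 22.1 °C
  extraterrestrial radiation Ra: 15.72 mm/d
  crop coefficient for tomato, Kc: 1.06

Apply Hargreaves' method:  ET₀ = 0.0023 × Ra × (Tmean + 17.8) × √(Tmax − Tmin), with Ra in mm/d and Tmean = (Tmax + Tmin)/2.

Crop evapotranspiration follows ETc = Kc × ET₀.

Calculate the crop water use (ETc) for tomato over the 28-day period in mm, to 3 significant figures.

133 mm

Tmean = (30.1 + 22.1)/2 = 26.10 °C
ET₀ = 0.0023 × 15.72 × (26.10 + 17.8) × √8.0 = 0.0023 × 15.72 × 43.90 × 2.8284 = 4.4894 mm/d
ETc = Kc × ET₀ = 1.06 × 4.4894 = 4.7588 mm/d
Over 28 days: 4.7588 × 28 = 133.246 mm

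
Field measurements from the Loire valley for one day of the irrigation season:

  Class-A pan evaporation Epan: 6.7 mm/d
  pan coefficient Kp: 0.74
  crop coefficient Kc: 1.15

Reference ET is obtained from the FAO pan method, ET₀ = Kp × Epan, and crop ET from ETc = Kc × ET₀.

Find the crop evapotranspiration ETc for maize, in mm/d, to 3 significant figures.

ET₀ = 0.74 × 6.7 = 4.9580 mm/d
ETc = Kc × ET₀ = 1.15 × 4.9580 = 5.7017 mm/d

5.70 mm/d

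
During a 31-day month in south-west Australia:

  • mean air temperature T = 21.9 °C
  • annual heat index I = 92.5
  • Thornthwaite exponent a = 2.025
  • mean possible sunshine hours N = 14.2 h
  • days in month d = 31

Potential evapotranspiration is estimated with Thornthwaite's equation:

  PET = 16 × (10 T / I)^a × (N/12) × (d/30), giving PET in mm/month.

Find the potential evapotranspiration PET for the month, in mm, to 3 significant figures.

112 mm

10T/I = 10 × 21.9 / 92.5 = 2.3676
(10T/I)^a = 2.3676^2.025 = 5.7276
Uncorrected PET = 16 × 5.7276 = 91.642 mm
Correction = (N/12)(d/30) = (14.2/12)(31/30) = 1.2228
PET = 91.642 × 1.2228 = 112.060 mm/month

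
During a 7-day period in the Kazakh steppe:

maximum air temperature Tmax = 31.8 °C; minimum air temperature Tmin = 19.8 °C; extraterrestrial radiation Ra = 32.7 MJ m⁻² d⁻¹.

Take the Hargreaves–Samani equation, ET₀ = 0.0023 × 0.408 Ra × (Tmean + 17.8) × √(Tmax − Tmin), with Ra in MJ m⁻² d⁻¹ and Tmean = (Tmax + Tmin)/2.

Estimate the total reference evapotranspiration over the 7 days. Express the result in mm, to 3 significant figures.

Tmean = (31.8 + 19.8)/2 = 25.80 °C
0.408 Ra = 0.408 × 32.7 = 13.3416 mm/d equivalent
ET₀ = 0.0023 × 13.3416 × (25.80 + 17.8) × √12.0 = 0.0023 × 13.3416 × 43.60 × 3.4641 = 4.6346 mm/d
Over 7 days: 4.6346 × 7 = 32.442 mm

32.4 mm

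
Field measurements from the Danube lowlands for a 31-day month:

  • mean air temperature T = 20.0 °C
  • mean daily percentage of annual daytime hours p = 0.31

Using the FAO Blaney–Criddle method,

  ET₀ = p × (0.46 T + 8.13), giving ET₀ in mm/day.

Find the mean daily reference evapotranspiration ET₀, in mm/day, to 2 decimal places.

5.37 mm/day

ET₀ = 0.31 × (0.46 × 20.0 + 8.13) = 0.31 × 17.330 = 5.3723 mm/d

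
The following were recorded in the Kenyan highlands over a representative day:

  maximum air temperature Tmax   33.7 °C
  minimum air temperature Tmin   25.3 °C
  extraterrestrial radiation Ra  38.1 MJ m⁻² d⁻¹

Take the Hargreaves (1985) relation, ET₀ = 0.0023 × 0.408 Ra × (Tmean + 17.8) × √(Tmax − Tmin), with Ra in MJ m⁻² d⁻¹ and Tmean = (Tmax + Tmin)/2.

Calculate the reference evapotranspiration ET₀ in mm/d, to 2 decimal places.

Tmean = (33.7 + 25.3)/2 = 29.50 °C
0.408 Ra = 0.408 × 38.1 = 15.5448 mm/d equivalent
ET₀ = 0.0023 × 15.5448 × (29.50 + 17.8) × √8.4 = 0.0023 × 15.5448 × 47.30 × 2.8983 = 4.9014 mm/d

4.90 mm/d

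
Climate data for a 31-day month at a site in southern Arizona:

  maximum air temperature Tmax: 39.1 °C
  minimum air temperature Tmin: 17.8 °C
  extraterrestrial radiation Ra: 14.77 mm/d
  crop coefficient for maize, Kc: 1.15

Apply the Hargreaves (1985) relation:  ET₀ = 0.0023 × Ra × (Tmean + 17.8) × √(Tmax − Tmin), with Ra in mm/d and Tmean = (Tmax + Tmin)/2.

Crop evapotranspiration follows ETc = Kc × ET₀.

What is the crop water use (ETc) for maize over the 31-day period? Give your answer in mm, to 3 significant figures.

Tmean = (39.1 + 17.8)/2 = 28.45 °C
ET₀ = 0.0023 × 14.77 × (28.45 + 17.8) × √21.3 = 0.0023 × 14.77 × 46.25 × 4.6152 = 7.2512 mm/d
ETc = Kc × ET₀ = 1.15 × 7.2512 = 8.3389 mm/d
Over 31 days: 8.3389 × 31 = 258.506 mm

259 mm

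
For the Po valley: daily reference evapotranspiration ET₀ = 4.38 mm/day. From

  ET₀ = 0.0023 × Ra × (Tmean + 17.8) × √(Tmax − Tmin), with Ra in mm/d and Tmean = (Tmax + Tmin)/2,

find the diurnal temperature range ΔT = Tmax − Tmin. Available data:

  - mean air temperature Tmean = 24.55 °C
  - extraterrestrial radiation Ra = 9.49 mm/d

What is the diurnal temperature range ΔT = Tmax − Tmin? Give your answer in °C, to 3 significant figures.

22.5 °C

√ΔT = ET₀ / [0.0023 × Ra × (Tmean+17.8)] = 4.38 / (0.0023 × 9.49 × 42.35) = 4.7383
ΔT = 4.7383² = 22.451 °C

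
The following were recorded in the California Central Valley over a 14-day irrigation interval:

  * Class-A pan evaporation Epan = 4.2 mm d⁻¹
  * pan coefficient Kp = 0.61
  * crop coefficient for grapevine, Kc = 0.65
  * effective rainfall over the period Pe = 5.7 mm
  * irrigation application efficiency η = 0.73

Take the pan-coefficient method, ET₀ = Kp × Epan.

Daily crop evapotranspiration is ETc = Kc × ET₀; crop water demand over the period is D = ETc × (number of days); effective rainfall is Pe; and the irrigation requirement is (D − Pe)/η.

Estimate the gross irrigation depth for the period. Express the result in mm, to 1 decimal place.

24.1 mm

ET₀ = 0.61 × 4.2 = 2.5620 mm/d
ETc = Kc × ET₀ = 0.65 × 2.5620 = 1.6653 mm/d
Crop demand D = ETc × 14 d = 1.6653 × 14 = 23.314 mm
D − Pe = 23.314 − 5.7 = 17.614 mm
Gross irrigation = 17.614 / 0.73 = 24.129 mm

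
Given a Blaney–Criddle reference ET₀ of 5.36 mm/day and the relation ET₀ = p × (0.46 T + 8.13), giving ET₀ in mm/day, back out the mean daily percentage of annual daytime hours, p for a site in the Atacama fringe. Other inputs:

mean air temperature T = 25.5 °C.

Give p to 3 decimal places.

p = ET₀ / (0.46 T + 8.13) = 5.36 / (0.46 × 25.5 + 8.13) = 5.36 / 19.860 = 0.2699

0.270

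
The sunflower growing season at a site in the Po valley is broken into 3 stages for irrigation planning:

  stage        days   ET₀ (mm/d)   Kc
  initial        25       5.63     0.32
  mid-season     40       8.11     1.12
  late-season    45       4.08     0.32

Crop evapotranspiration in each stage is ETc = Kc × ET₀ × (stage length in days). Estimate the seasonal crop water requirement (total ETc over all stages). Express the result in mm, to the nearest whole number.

initial: 0.32 × 5.63 × 25 = 45.04 mm
mid-season: 1.12 × 8.11 × 40 = 363.33 mm
late-season: 0.32 × 4.08 × 45 = 58.75 mm
Seasonal total = 467.12 mm

467 mm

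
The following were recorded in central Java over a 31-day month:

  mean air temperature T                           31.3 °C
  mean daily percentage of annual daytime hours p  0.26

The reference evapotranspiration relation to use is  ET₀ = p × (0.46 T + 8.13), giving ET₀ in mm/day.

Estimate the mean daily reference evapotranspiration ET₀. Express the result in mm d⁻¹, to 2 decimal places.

5.86 mm d⁻¹

ET₀ = 0.26 × (0.46 × 31.3 + 8.13) = 0.26 × 22.528 = 5.8573 mm/d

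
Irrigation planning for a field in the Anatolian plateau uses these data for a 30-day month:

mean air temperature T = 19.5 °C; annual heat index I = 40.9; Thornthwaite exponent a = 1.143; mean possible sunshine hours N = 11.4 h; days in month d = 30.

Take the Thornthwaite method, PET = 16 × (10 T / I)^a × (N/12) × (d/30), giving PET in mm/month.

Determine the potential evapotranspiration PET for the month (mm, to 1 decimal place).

10T/I = 10 × 19.5 / 40.9 = 4.7677
(10T/I)^a = 4.7677^1.143 = 5.9608
Uncorrected PET = 16 × 5.9608 = 95.373 mm
Correction = (N/12)(d/30) = (11.4/12)(30/30) = 0.9500
PET = 95.373 × 0.9500 = 90.604 mm/month

90.6 mm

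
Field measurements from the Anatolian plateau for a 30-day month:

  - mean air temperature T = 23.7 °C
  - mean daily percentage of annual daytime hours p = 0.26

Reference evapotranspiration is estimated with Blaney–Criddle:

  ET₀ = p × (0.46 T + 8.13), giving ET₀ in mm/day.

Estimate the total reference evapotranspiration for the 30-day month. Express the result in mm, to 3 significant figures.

ET₀ = 0.26 × (0.46 × 23.7 + 8.13) = 0.26 × 19.032 = 4.9483 mm/d
Monthly total = 4.9483 × 30 = 148.449 mm

148 mm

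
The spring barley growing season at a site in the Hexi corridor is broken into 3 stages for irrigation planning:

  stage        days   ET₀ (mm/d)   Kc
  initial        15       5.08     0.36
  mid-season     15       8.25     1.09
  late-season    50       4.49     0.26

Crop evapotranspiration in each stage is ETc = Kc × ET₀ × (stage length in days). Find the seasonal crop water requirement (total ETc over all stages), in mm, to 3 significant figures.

initial: 0.36 × 5.08 × 15 = 27.43 mm
mid-season: 1.09 × 8.25 × 15 = 134.89 mm
late-season: 0.26 × 4.49 × 50 = 58.37 mm
Seasonal total = 220.69 mm

221 mm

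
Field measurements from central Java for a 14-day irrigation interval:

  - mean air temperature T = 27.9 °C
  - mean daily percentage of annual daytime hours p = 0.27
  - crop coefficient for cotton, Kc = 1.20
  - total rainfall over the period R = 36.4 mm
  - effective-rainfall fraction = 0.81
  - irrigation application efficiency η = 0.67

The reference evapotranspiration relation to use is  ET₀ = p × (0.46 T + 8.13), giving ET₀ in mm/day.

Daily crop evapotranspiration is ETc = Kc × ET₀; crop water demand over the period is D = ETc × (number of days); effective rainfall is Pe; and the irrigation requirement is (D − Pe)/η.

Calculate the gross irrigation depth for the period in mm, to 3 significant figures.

ET₀ = 0.27 × (0.46 × 27.9 + 8.13) = 0.27 × 20.964 = 5.6603 mm/d
ETc = Kc × ET₀ = 1.20 × 5.6603 = 6.7924 mm/d
Crop demand D = ETc × 14 d = 6.7924 × 14 = 95.094 mm
Pe = 0.81 × 36.4 = 29.484 mm
D − Pe = 95.094 − 29.484 = 65.610 mm
Gross irrigation = 65.610 / 0.67 = 97.925 mm

97.9 mm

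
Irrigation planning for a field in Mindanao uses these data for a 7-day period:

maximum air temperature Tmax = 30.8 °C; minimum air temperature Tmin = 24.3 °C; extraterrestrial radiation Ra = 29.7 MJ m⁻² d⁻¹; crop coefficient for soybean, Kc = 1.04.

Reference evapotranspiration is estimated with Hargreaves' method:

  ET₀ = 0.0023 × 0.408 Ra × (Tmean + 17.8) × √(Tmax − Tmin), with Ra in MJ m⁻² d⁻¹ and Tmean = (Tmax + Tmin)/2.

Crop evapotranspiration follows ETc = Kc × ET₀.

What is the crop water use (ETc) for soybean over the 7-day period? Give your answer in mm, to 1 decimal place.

Tmean = (30.8 + 24.3)/2 = 27.55 °C
0.408 Ra = 0.408 × 29.7 = 12.1176 mm/d equivalent
ET₀ = 0.0023 × 12.1176 × (27.55 + 17.8) × √6.5 = 0.0023 × 12.1176 × 45.35 × 2.5495 = 3.2224 mm/d
ETc = Kc × ET₀ = 1.04 × 3.2224 = 3.3513 mm/d
Over 7 days: 3.3513 × 7 = 23.459 mm

23.5 mm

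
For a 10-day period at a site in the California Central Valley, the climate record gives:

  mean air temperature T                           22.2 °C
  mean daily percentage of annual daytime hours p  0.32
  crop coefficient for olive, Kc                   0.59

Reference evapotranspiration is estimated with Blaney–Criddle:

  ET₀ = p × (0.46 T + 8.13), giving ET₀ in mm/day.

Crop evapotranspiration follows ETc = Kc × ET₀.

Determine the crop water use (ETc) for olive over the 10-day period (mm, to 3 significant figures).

ET₀ = 0.32 × (0.46 × 22.2 + 8.13) = 0.32 × 18.342 = 5.8694 mm/d
ETc = Kc × ET₀ = 0.59 × 5.8694 = 3.4629 mm/d
Over 10 days: 3.4629 × 10 = 34.629 mm

34.6 mm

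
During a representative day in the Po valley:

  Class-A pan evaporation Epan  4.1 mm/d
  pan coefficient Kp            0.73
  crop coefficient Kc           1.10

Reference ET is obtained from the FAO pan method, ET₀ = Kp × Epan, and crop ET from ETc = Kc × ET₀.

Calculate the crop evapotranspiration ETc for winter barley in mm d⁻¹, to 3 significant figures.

ET₀ = 0.73 × 4.1 = 2.9930 mm/d
ETc = Kc × ET₀ = 1.10 × 2.9930 = 3.2923 mm/d

3.29 mm d⁻¹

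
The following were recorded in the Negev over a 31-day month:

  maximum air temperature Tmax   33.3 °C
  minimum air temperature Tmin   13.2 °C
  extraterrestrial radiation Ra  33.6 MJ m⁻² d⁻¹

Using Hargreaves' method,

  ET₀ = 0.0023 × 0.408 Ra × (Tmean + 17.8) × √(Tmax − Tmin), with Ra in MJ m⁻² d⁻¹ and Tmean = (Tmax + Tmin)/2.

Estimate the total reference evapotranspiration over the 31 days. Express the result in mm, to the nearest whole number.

Tmean = (33.3 + 13.2)/2 = 23.25 °C
0.408 Ra = 0.408 × 33.6 = 13.7088 mm/d equivalent
ET₀ = 0.0023 × 13.7088 × (23.25 + 17.8) × √20.1 = 0.0023 × 13.7088 × 41.05 × 4.4833 = 5.8028 mm/d
Over 31 days: 5.8028 × 31 = 179.887 mm

180 mm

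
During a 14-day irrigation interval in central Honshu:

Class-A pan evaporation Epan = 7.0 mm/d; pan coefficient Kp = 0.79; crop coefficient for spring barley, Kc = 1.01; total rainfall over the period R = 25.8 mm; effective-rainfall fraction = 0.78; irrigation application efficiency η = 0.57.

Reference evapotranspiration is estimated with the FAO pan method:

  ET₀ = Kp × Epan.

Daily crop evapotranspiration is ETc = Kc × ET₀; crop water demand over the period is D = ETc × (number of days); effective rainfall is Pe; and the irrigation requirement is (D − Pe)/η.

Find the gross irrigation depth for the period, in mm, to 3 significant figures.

102 mm

ET₀ = 0.79 × 7.0 = 5.5300 mm/d
ETc = Kc × ET₀ = 1.01 × 5.5300 = 5.5853 mm/d
Crop demand D = ETc × 14 d = 5.5853 × 14 = 78.194 mm
Pe = 0.78 × 25.8 = 20.124 mm
D − Pe = 78.194 − 20.124 = 58.070 mm
Gross irrigation = 58.070 / 0.57 = 101.877 mm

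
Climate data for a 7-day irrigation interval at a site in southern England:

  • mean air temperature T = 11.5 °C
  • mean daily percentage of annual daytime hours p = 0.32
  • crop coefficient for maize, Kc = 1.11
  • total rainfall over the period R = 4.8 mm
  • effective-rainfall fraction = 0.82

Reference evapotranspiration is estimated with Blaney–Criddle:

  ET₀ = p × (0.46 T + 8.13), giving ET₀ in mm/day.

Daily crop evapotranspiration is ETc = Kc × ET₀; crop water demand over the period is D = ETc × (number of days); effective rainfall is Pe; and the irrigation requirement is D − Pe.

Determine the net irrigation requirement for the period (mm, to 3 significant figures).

ET₀ = 0.32 × (0.46 × 11.5 + 8.13) = 0.32 × 13.420 = 4.2944 mm/d
ETc = Kc × ET₀ = 1.11 × 4.2944 = 4.7668 mm/d
Crop demand D = ETc × 7 d = 4.7668 × 7 = 33.368 mm
Pe = 0.82 × 4.8 = 3.936 mm
D − Pe = 33.368 − 3.936 = 29.432 mm

29.4 mm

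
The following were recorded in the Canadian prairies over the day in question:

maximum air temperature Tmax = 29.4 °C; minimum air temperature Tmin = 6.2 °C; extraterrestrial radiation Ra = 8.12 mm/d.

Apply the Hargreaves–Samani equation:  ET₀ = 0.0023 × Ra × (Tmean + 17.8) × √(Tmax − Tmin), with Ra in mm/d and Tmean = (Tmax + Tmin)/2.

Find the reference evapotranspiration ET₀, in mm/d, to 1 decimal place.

Tmean = (29.4 + 6.2)/2 = 17.80 °C
ET₀ = 0.0023 × 8.12 × (17.80 + 17.8) × √23.2 = 0.0023 × 8.12 × 35.60 × 4.8166 = 3.2024 mm/d

3.2 mm/d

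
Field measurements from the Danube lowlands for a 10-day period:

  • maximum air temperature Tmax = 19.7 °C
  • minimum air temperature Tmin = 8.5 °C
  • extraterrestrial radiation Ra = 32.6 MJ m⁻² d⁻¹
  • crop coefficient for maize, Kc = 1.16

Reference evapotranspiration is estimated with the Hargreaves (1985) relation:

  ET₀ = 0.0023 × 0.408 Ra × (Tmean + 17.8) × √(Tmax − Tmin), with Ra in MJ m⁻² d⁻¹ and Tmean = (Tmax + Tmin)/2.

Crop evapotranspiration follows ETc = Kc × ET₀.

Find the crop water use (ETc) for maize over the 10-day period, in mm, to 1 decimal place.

37.9 mm

Tmean = (19.7 + 8.5)/2 = 14.10 °C
0.408 Ra = 0.408 × 32.6 = 13.3008 mm/d equivalent
ET₀ = 0.0023 × 13.3008 × (14.10 + 17.8) × √11.2 = 0.0023 × 13.3008 × 31.90 × 3.3466 = 3.2659 mm/d
ETc = Kc × ET₀ = 1.16 × 3.2659 = 3.7884 mm/d
Over 10 days: 3.7884 × 10 = 37.884 mm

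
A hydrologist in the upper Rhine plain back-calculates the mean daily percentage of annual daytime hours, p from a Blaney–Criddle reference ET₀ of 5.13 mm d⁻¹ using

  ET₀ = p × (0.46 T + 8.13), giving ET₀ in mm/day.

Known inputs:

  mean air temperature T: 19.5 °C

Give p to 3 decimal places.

0.300

p = ET₀ / (0.46 T + 8.13) = 5.13 / (0.46 × 19.5 + 8.13) = 5.13 / 17.100 = 0.3000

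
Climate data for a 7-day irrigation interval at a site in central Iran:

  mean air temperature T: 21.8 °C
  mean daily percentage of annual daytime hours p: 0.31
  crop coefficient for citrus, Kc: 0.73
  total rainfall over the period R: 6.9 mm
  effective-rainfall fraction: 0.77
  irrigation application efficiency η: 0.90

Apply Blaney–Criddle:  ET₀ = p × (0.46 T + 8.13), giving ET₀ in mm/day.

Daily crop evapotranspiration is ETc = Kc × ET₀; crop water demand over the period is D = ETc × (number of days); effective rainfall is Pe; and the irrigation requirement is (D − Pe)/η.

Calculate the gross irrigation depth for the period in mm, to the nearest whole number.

ET₀ = 0.31 × (0.46 × 21.8 + 8.13) = 0.31 × 18.158 = 5.6290 mm/d
ETc = Kc × ET₀ = 0.73 × 5.6290 = 4.1092 mm/d
Crop demand D = ETc × 7 d = 4.1092 × 7 = 28.764 mm
Pe = 0.77 × 6.9 = 5.313 mm
D − Pe = 28.764 − 5.313 = 23.451 mm
Gross irrigation = 23.451 / 0.90 = 26.057 mm

26 mm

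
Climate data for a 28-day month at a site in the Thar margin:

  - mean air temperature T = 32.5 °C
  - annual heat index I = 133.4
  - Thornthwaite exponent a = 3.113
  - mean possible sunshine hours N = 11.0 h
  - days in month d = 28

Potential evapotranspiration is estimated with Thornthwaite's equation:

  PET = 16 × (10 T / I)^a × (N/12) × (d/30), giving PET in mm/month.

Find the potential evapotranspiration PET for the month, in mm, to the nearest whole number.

219 mm

10T/I = 10 × 32.5 / 133.4 = 2.4363
(10T/I)^a = 2.4363^3.113 = 15.9916
Uncorrected PET = 16 × 15.9916 = 255.866 mm
Correction = (N/12)(d/30) = (11.0/12)(28/30) = 0.8556
PET = 255.866 × 0.8556 = 218.919 mm/month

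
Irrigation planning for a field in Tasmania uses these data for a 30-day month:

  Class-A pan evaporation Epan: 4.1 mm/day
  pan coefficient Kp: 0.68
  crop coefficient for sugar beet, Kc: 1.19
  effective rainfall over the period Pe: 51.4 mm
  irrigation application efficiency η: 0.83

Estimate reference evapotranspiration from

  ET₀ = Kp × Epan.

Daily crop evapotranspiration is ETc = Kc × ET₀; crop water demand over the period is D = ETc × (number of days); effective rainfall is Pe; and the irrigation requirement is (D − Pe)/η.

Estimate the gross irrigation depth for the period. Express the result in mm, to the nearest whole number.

58 mm

ET₀ = 0.68 × 4.1 = 2.7880 mm/d
ETc = Kc × ET₀ = 1.19 × 2.7880 = 3.3177 mm/d
Crop demand D = ETc × 30 d = 3.3177 × 30 = 99.531 mm
D − Pe = 99.531 − 51.4 = 48.131 mm
Gross irrigation = 48.131 / 0.83 = 57.989 mm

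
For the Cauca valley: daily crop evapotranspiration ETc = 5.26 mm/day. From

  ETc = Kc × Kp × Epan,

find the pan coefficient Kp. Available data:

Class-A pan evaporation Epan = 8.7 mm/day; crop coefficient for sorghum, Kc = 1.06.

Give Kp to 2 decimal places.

ETc = Kc × Kp × Epan  ⇒  Kp = ETc / (Kc × Epan)
Kp = 5.26 / (1.06 × 8.7) = 5.26 / 9.222 = 0.5704

0.57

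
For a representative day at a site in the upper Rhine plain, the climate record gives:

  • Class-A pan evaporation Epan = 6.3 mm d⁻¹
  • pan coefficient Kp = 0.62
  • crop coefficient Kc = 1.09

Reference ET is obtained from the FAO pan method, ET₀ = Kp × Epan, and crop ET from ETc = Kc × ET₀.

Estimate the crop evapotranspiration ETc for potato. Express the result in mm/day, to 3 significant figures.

ET₀ = 0.62 × 6.3 = 3.9060 mm/d
ETc = Kc × ET₀ = 1.09 × 3.9060 = 4.2575 mm/d

4.26 mm/day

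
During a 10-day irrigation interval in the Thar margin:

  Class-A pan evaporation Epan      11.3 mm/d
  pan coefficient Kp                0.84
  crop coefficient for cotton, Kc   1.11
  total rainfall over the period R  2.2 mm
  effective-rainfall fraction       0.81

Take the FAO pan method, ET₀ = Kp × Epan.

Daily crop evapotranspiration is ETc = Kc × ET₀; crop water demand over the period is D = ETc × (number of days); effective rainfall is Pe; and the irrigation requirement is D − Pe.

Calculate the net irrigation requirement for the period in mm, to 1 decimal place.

ET₀ = 0.84 × 11.3 = 9.4920 mm/d
ETc = Kc × ET₀ = 1.11 × 9.4920 = 10.5361 mm/d
Crop demand D = ETc × 10 d = 10.5361 × 10 = 105.361 mm
Pe = 0.81 × 2.2 = 1.782 mm
D − Pe = 105.361 − 1.782 = 103.579 mm

103.6 mm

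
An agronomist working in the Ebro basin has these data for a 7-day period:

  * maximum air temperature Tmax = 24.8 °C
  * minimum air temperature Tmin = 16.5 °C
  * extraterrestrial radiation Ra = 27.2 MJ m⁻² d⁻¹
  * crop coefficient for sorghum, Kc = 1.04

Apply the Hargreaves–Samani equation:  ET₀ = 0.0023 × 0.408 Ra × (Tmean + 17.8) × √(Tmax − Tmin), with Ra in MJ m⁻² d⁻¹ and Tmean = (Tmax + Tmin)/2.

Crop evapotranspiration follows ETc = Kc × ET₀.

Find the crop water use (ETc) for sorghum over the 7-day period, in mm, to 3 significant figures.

Tmean = (24.8 + 16.5)/2 = 20.65 °C
0.408 Ra = 0.408 × 27.2 = 11.0976 mm/d equivalent
ET₀ = 0.0023 × 11.0976 × (20.65 + 17.8) × √8.3 = 0.0023 × 11.0976 × 38.45 × 2.8810 = 2.8275 mm/d
ETc = Kc × ET₀ = 1.04 × 2.8275 = 2.9406 mm/d
Over 7 days: 2.9406 × 7 = 20.584 mm

20.6 mm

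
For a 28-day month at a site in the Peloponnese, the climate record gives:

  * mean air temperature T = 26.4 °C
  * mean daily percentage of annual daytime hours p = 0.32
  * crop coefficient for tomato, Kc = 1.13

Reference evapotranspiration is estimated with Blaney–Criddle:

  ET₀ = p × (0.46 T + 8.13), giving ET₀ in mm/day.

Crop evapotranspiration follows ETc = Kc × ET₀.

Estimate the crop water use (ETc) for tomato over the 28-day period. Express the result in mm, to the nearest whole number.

205 mm

ET₀ = 0.32 × (0.46 × 26.4 + 8.13) = 0.32 × 20.274 = 6.4877 mm/d
ETc = Kc × ET₀ = 1.13 × 6.4877 = 7.3311 mm/d
Over 28 days: 7.3311 × 28 = 205.271 mm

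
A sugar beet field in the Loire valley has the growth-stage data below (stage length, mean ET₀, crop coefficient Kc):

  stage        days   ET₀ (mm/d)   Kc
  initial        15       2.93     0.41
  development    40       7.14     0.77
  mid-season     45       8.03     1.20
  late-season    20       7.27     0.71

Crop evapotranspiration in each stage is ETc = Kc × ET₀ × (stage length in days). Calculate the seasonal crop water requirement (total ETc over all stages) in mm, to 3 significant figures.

775 mm

initial: 0.41 × 2.93 × 15 = 18.02 mm
development: 0.77 × 7.14 × 40 = 219.91 mm
mid-season: 1.20 × 8.03 × 45 = 433.62 mm
late-season: 0.71 × 7.27 × 20 = 103.23 mm
Seasonal total = 774.78 mm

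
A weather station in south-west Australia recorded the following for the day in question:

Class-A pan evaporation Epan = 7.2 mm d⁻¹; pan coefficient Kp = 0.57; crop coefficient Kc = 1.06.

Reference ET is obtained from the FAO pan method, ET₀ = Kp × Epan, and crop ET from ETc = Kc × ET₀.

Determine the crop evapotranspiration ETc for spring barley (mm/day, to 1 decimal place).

4.4 mm/day

ET₀ = 0.57 × 7.2 = 4.1040 mm/d
ETc = Kc × ET₀ = 1.06 × 4.1040 = 4.3502 mm/d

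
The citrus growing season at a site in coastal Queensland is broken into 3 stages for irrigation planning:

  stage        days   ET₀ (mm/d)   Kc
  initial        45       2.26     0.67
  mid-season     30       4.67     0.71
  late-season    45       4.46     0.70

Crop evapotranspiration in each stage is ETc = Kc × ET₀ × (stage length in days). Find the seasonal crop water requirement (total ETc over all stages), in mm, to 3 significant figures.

308 mm

initial: 0.67 × 2.26 × 45 = 68.14 mm
mid-season: 0.71 × 4.67 × 30 = 99.47 mm
late-season: 0.70 × 4.46 × 45 = 140.49 mm
Seasonal total = 308.10 mm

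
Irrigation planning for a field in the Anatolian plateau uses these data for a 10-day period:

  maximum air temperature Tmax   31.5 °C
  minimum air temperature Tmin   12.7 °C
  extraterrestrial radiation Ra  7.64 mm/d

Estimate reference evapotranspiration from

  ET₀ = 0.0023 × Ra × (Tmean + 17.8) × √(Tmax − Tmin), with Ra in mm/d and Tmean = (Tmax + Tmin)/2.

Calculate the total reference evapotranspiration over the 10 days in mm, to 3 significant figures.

30.4 mm

Tmean = (31.5 + 12.7)/2 = 22.10 °C
ET₀ = 0.0023 × 7.64 × (22.10 + 17.8) × √18.8 = 0.0023 × 7.64 × 39.90 × 4.3359 = 3.0400 mm/d
Over 10 days: 3.0400 × 10 = 30.400 mm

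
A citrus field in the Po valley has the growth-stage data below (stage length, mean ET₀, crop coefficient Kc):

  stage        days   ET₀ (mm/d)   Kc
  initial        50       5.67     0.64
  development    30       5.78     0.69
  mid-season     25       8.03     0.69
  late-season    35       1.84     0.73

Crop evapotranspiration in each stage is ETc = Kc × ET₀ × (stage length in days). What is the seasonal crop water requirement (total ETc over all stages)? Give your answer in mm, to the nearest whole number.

initial: 0.64 × 5.67 × 50 = 181.44 mm
development: 0.69 × 5.78 × 30 = 119.65 mm
mid-season: 0.69 × 8.03 × 25 = 138.52 mm
late-season: 0.73 × 1.84 × 35 = 47.01 mm
Seasonal total = 486.62 mm

487 mm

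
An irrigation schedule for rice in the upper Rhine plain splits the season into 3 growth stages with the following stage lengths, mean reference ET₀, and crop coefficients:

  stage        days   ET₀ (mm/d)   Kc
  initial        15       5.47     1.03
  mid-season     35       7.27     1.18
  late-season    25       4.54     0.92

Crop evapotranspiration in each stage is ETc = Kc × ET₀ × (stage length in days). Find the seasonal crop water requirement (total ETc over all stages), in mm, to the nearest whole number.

489 mm

initial: 1.03 × 5.47 × 15 = 84.51 mm
mid-season: 1.18 × 7.27 × 35 = 300.25 mm
late-season: 0.92 × 4.54 × 25 = 104.42 mm
Seasonal total = 489.18 mm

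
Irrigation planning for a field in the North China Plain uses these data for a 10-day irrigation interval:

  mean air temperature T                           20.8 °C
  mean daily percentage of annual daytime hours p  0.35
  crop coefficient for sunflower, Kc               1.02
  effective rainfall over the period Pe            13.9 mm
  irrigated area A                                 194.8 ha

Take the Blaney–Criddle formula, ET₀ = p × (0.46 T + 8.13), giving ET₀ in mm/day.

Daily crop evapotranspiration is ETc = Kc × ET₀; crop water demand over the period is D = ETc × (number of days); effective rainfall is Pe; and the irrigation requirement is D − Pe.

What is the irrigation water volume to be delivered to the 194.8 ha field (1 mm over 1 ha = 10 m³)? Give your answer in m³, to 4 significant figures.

ET₀ = 0.35 × (0.46 × 20.8 + 8.13) = 0.35 × 17.698 = 6.1943 mm/d
ETc = Kc × ET₀ = 1.02 × 6.1943 = 6.3182 mm/d
Crop demand D = ETc × 10 d = 6.3182 × 10 = 63.182 mm
D − Pe = 63.182 − 13.9 = 49.282 mm
Volume = 49.282 mm × 194.8 ha × 10 = 96001.3 m³

96000 m³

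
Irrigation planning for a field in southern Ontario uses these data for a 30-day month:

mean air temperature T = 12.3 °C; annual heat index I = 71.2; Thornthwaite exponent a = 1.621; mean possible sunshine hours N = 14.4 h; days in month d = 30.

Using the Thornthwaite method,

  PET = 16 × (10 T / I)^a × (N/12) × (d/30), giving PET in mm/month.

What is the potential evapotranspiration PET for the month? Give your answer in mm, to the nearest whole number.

47 mm

10T/I = 10 × 12.3 / 71.2 = 1.7275
(10T/I)^a = 1.7275^1.621 = 2.4258
Uncorrected PET = 16 × 2.4258 = 38.813 mm
Correction = (N/12)(d/30) = (14.4/12)(30/30) = 1.2000
PET = 38.813 × 1.2000 = 46.576 mm/month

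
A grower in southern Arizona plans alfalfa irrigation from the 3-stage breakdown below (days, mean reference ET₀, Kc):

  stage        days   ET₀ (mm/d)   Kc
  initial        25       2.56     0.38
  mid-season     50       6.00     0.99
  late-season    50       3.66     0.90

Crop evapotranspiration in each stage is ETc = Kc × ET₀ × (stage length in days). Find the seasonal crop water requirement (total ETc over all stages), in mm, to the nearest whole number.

initial: 0.38 × 2.56 × 25 = 24.32 mm
mid-season: 0.99 × 6.00 × 50 = 297.00 mm
late-season: 0.90 × 3.66 × 50 = 164.70 mm
Seasonal total = 486.02 mm

486 mm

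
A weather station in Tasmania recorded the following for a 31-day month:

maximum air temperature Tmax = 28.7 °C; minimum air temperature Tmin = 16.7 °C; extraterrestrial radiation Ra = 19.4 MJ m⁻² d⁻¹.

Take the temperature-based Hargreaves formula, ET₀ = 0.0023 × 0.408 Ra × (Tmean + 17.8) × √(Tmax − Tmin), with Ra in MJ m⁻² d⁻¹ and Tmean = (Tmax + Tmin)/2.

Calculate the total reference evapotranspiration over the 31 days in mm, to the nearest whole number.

Tmean = (28.7 + 16.7)/2 = 22.70 °C
0.408 Ra = 0.408 × 19.4 = 7.9152 mm/d equivalent
ET₀ = 0.0023 × 7.9152 × (22.70 + 17.8) × √12.0 = 0.0023 × 7.9152 × 40.50 × 3.4641 = 2.5541 mm/d
Over 31 days: 2.5541 × 31 = 79.177 mm

79 mm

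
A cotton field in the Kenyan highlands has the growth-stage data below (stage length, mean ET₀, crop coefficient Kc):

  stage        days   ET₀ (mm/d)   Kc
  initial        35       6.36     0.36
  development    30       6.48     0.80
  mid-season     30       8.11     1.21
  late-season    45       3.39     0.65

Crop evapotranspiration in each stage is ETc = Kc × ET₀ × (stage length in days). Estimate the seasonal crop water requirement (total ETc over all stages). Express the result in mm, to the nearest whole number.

initial: 0.36 × 6.36 × 35 = 80.14 mm
development: 0.80 × 6.48 × 30 = 155.52 mm
mid-season: 1.21 × 8.11 × 30 = 294.39 mm
late-season: 0.65 × 3.39 × 45 = 99.16 mm
Seasonal total = 629.21 mm

629 mm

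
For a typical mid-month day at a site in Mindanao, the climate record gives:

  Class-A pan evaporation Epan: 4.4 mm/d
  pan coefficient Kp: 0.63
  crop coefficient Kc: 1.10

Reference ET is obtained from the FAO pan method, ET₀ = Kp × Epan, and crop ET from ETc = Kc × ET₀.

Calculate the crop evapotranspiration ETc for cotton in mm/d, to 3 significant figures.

ET₀ = 0.63 × 4.4 = 2.7720 mm/d
ETc = Kc × ET₀ = 1.10 × 2.7720 = 3.0492 mm/d

3.05 mm/d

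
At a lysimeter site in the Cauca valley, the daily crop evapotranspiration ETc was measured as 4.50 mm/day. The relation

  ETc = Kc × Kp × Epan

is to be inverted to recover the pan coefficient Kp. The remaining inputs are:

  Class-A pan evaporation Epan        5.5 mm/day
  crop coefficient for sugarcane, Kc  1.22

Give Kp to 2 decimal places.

0.67

ETc = Kc × Kp × Epan  ⇒  Kp = ETc / (Kc × Epan)
Kp = 4.50 / (1.22 × 5.5) = 4.50 / 6.710 = 0.6706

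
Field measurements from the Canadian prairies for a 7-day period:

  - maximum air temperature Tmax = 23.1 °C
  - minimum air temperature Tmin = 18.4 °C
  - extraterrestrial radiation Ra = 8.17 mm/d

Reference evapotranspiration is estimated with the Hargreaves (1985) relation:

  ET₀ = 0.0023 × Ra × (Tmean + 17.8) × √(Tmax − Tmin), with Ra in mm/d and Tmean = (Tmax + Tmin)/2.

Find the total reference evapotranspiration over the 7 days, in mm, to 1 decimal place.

Tmean = (23.1 + 18.4)/2 = 20.75 °C
ET₀ = 0.0023 × 8.17 × (20.75 + 17.8) × √4.7 = 0.0023 × 8.17 × 38.55 × 2.1679 = 1.5704 mm/d
Over 7 days: 1.5704 × 7 = 10.993 mm

11.0 mm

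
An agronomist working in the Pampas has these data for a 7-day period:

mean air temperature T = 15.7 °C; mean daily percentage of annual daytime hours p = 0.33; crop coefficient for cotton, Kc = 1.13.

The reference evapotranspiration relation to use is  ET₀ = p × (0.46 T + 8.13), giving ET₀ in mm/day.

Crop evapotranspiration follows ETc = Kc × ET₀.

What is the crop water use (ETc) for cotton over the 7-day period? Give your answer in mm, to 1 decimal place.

40.1 mm

ET₀ = 0.33 × (0.46 × 15.7 + 8.13) = 0.33 × 15.352 = 5.0662 mm/d
ETc = Kc × ET₀ = 1.13 × 5.0662 = 5.7248 mm/d
Over 7 days: 5.7248 × 7 = 40.074 mm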